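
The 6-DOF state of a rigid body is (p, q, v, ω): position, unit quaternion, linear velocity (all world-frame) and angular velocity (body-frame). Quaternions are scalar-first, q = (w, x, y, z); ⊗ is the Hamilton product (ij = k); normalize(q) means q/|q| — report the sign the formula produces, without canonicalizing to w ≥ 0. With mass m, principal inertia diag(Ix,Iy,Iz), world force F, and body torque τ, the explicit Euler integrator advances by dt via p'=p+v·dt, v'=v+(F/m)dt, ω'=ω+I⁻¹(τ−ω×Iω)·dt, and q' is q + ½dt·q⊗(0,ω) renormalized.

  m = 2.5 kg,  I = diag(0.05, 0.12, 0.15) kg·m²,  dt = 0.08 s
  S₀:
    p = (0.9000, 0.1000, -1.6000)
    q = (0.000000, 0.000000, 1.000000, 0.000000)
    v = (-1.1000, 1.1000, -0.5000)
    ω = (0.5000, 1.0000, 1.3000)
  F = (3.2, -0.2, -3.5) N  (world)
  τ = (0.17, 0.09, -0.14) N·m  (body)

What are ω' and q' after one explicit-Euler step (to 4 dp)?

ω' = (0.7096, 1.1033, 1.2067)
q' = (-0.0399, 0.0519, 0.9977, -0.0200)

ω×(Iω) gyroscopic = (0.0390, -0.0650, 0.0350)
angular accel α = (2.6200, 1.2917, -1.1667)
ω + α·dt = (0.7096, 1.1033, 1.2067)
q⊗(0,ω) = (-1.0000000, 1.3000000, 0.0000000, -0.5000000)
q' = normalize(q + ½dt·q⊗(0,ω)) = (-0.0399, 0.0519, 0.9977, -0.0200)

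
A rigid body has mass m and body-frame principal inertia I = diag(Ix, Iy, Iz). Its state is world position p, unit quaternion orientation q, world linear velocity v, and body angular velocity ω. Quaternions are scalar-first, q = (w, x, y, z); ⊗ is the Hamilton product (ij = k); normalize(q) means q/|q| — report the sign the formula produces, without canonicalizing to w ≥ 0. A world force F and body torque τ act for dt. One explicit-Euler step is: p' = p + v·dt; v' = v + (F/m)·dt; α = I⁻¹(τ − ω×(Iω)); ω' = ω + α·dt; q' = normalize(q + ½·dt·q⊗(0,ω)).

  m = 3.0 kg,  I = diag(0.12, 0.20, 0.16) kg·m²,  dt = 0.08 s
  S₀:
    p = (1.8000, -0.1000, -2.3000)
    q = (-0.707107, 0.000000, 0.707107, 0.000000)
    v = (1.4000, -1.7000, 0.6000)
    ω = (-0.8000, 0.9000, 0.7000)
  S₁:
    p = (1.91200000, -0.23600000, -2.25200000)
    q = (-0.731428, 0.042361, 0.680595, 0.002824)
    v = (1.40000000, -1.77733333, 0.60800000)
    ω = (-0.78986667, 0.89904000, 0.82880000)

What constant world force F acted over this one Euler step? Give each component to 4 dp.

F = (0.0000, -2.9000, 0.3000)

velocity change Δv = (0.00000000, -0.07733333, 0.00800000)
m·(v₁−v₀)/dt = (0.0000, -2.9000, 0.3000)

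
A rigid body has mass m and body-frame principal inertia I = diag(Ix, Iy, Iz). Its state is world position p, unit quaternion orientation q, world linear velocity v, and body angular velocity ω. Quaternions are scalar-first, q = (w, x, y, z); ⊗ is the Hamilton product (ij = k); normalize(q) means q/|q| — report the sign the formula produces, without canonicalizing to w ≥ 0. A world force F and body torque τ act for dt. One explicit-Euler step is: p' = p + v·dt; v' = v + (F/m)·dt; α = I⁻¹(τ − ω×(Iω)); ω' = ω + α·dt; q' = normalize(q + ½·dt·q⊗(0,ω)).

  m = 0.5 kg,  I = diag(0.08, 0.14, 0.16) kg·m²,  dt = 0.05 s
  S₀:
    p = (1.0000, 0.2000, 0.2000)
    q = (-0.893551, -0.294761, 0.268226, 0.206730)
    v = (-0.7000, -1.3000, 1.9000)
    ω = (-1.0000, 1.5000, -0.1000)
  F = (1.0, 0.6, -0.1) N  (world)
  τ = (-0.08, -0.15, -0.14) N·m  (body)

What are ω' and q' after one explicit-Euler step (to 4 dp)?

angular accel α = (-0.9625, -1.0143, -0.3125)
ω' = ω + α·dt = (-1.0481, 1.4493, -0.1156)
Hamilton product q⊗(0,ω) = (-0.6764270, 0.5566334, -1.5765326, -0.0845604)
q' = normalize(q + ½dt·q⊗(0,ω)) = (-0.9095, -0.2806, 0.2286, 0.2044)

ω' = (-1.0481, 1.4493, -0.1156)
q' = (-0.9095, -0.2806, 0.2286, 0.2044)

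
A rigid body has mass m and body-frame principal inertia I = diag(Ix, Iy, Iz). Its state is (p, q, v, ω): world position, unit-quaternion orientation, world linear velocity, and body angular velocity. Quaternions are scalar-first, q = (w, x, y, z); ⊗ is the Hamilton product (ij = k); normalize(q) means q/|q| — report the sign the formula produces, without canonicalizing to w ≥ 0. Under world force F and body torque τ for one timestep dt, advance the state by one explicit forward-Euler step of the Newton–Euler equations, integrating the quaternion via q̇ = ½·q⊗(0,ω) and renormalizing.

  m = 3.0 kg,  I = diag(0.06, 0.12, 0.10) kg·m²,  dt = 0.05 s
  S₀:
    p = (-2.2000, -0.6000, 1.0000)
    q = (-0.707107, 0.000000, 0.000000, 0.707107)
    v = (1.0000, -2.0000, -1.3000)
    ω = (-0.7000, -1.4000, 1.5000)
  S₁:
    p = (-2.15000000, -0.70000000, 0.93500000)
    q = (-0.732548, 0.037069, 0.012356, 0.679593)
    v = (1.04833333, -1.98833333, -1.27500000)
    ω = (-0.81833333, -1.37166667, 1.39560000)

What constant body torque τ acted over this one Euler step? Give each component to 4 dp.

τ = (-0.1000, 0.1100, -0.1500)

rate change Δω = (-0.11833333, 0.02833333, -0.10440000)
I·α + gyro = (-0.1000, 0.1100, -0.1500)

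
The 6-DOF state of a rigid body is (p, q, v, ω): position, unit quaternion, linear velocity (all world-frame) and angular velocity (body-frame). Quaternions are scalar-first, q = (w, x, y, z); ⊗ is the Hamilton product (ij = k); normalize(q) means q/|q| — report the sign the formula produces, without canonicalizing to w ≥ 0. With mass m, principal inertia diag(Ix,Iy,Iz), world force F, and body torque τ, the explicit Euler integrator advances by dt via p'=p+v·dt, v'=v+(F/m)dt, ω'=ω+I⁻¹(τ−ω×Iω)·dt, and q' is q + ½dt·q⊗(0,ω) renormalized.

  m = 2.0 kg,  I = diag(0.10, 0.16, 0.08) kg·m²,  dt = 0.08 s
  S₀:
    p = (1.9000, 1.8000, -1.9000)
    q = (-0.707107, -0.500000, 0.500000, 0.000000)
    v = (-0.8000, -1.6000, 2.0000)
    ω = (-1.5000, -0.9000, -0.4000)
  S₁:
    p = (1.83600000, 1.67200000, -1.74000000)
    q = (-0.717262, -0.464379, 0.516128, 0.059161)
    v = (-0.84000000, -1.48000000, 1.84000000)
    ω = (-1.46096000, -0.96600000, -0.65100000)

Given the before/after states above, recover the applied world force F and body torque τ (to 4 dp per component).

Δv = v₁−v₀ = (-0.04000000, 0.12000000, -0.16000000)
applied force F = (-1.0000, 3.0000, -4.0000)
Δω = ω₁−ω₀ = (0.03904000, -0.06600000, -0.25100000)
τ = I·(Δω/dt) + ω₀×(Iω₀) = (0.0200, -0.1200, -0.1700)

F = (-1.0000, 3.0000, -4.0000)
τ = (0.0200, -0.1200, -0.1700)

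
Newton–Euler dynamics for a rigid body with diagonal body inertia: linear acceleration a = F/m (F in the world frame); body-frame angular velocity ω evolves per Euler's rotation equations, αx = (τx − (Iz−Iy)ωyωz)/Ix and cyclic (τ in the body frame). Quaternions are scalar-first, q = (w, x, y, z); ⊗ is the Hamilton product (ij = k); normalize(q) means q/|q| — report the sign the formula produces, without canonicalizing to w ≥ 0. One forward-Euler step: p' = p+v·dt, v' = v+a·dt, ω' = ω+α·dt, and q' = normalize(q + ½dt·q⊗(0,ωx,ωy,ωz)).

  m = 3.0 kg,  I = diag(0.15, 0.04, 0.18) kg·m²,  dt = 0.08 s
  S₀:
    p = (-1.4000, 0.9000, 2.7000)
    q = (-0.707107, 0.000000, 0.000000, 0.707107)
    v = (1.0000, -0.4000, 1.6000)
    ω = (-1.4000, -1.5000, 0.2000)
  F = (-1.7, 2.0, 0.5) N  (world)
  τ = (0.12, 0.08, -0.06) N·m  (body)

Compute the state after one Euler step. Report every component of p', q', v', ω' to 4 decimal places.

p' = (-1.3200, 0.8680, 2.8280)
q' = (-0.7104, 0.0817, 0.0028, 0.6991)
v' = (0.9547, -0.3467, 1.6133)
ω' = (-1.3136, -1.3568, 0.2760)

ω×(Iω) gyroscopic = (-0.0420, 0.0084, -0.2310)
(τ − ω×Iω)/I = (1.0800, 1.7900, 0.9500)
new body rate ω' = (-1.3136, -1.3568, 0.2760)
2q̇ = q⊗(0,ω) = (-0.1414214, 2.0506103, 0.0707107, -0.1414214)
updated quaternion q' = (-0.7104, 0.0817, 0.0028, 0.6991)
new position p' = (-1.3200, 0.8680, 2.8280)
new velocity v' = (0.9547, -0.3467, 1.6133)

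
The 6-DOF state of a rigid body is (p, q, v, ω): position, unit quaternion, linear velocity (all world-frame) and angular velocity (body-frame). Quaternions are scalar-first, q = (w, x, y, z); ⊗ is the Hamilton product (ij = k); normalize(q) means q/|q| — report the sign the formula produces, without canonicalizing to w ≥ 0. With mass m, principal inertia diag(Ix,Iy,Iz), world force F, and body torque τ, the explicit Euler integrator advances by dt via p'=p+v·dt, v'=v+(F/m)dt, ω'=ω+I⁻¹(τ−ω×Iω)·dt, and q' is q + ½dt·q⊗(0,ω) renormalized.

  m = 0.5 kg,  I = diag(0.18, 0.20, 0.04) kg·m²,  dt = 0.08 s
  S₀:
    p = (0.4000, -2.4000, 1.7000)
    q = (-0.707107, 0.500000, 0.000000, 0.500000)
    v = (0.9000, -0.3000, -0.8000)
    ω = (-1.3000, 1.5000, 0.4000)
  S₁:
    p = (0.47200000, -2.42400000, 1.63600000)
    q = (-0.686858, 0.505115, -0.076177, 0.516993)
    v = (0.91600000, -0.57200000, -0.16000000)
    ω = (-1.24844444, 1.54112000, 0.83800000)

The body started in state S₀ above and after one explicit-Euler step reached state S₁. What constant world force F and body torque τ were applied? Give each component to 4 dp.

velocity change Δv = (0.01600000, -0.27200000, 0.64000000)
applied force F = (0.1000, -1.7000, 4.0000)
Δω = ω₁−ω₀ = (0.05155556, 0.04112000, 0.43800000)
precession coupling = (-0.0960, -0.0728, -0.0390)
applied torque τ = (0.0200, 0.0300, 0.1800)

F = (0.1000, -1.7000, 4.0000)
τ = (0.0200, 0.0300, 0.1800)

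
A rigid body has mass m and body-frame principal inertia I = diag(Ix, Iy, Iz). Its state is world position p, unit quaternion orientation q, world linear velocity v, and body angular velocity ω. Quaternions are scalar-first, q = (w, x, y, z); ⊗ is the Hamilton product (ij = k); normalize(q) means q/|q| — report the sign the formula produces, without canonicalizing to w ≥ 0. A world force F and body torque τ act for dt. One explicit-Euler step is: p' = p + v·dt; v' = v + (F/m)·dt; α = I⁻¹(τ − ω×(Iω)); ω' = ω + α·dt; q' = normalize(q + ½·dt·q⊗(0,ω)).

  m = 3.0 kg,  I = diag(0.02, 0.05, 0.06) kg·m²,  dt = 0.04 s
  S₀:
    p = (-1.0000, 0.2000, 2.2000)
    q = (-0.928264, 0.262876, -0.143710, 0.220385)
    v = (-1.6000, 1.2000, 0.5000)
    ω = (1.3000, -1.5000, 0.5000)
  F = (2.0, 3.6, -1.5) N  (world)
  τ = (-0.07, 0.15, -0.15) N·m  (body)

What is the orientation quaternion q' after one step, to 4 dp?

2q̇ = q⊗(0,ω) = (-0.6674963, -0.9480207, 1.5474585, -0.6716230)
q + ½dt·q⊗(0,ω), renormalized = (-0.9408, 0.2437, -0.1127, 0.2068)

q' = (-0.9408, 0.2437, -0.1127, 0.2068)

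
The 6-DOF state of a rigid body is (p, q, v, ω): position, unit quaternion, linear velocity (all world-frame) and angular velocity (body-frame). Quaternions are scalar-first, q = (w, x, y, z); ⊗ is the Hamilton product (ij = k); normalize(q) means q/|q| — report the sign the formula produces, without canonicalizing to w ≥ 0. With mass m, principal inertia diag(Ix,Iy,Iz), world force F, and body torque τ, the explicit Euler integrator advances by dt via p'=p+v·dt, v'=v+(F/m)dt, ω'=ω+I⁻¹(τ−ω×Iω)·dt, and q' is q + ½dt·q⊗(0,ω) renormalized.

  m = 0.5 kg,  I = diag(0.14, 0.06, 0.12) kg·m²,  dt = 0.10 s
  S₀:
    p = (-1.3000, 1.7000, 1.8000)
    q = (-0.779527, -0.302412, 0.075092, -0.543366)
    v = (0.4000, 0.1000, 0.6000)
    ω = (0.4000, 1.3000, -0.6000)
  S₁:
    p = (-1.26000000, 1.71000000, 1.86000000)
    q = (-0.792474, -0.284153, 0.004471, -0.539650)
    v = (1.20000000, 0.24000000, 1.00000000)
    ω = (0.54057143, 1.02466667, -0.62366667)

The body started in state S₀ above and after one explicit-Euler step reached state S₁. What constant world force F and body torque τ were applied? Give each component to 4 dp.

F = (4.0000, 0.7000, 2.0000)
τ = (0.1500, -0.1700, -0.0700)

rate change Δω = (0.14057143, -0.27533333, -0.02366667)
I·α + gyro = (0.1500, -0.1700, -0.0700)
Δv = v₁−v₀ = (0.80000000, 0.14000000, 0.40000000)
applied force F = (4.0000, 0.7000, 2.0000)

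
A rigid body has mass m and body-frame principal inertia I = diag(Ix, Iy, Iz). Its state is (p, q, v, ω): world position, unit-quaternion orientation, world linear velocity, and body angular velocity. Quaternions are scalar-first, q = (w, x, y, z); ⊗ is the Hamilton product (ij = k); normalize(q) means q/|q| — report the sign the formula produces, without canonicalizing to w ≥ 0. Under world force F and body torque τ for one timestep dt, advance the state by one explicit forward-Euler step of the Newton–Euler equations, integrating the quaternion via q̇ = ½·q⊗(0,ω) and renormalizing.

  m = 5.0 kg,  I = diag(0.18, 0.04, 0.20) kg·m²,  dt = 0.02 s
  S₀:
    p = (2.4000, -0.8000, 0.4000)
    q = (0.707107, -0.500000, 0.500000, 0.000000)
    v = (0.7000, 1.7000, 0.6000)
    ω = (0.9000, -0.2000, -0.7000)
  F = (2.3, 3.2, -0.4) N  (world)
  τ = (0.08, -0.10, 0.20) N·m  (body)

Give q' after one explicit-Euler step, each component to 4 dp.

q⊗(0,ω) = (0.5500000, 0.2863963, -0.4914214, -0.8449749)
q' = normalize(q + ½dt·q⊗(0,ω)) = (0.7126, -0.4971, 0.4951, -0.0084)

q' = (0.7126, -0.4971, 0.4951, -0.0084)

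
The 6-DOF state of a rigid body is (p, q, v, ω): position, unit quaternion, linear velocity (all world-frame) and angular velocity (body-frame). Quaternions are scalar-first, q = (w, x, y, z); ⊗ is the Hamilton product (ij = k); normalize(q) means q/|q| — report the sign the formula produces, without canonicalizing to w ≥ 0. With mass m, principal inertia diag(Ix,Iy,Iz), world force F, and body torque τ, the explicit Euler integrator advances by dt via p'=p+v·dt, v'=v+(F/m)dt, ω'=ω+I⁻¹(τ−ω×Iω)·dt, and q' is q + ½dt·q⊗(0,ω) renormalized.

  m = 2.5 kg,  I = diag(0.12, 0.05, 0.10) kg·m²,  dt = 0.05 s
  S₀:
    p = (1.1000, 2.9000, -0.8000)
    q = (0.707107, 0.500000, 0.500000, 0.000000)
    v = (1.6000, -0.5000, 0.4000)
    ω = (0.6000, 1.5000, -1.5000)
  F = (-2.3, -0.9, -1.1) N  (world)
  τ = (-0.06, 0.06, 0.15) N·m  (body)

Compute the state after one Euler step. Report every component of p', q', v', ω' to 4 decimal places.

p' = (1.1800, 2.8750, -0.7800)
q' = (0.6798, 0.4911, 0.5444, -0.0152)
v' = (1.5540, -0.5180, 0.3780)
ω' = (0.6219, 1.5780, -1.3935)

gyro term ω×Iω = (-0.1125, -0.0180, -0.0630)
α = I⁻¹(τ − ω×Iω) = (0.4375, 1.5600, 2.1300)
new body rate ω' = (0.6219, 1.5780, -1.3935)
Hamilton product q⊗(0,ω) = (-1.0500000, -0.3257358, 1.8106605, -0.6106605)
updated quaternion q' = (0.6798, 0.4911, 0.5444, -0.0152)
p + v·dt = (1.1800, 2.8750, -0.7800)
new velocity v' = (1.5540, -0.5180, 0.3780)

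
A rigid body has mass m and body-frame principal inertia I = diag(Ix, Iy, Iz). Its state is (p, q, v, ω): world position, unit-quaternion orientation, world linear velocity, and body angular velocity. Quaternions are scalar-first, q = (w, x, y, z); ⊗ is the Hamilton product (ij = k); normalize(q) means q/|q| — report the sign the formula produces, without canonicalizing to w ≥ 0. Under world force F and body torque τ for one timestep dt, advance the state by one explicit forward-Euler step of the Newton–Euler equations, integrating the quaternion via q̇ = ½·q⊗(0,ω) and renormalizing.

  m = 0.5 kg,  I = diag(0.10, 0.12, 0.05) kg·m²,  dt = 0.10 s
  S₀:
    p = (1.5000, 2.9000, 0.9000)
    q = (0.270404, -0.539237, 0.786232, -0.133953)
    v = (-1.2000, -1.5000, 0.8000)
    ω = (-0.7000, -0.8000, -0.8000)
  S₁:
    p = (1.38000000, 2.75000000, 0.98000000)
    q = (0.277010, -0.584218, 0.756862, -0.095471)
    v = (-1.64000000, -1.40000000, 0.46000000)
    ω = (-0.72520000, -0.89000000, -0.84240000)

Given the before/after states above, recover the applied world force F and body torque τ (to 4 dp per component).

F = (-2.2000, 0.5000, -1.7000)
τ = (-0.0700, -0.0800, -0.0100)

v₁ − v₀ = (-0.44000000, 0.10000000, -0.34000000)
F = m·Δv/dt = (-2.2000, 0.5000, -1.7000)
Δω = ω₁−ω₀ = (-0.02520000, -0.09000000, -0.04240000)
precession coupling = (-0.0448, 0.0280, 0.0112)
τ = I·(Δω/dt) + ω₀×(Iω₀) = (-0.0700, -0.0800, -0.0100)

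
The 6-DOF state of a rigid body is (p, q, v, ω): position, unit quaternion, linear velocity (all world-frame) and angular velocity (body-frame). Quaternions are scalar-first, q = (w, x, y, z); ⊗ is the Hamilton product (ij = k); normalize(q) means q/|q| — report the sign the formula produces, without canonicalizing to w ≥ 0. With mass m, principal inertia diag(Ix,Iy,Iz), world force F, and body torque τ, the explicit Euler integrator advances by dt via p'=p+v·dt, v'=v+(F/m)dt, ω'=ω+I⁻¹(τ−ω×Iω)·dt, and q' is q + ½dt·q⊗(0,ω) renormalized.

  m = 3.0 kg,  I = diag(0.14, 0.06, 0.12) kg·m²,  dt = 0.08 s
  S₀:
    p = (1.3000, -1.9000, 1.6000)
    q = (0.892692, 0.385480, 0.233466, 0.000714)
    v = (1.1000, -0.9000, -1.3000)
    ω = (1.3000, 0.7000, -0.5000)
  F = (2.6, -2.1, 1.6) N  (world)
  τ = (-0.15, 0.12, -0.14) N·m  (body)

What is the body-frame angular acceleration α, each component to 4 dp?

ω×(Iω) gyroscopic = (-0.0210, -0.0130, -0.0728)
angular accel α = (-0.9214, 2.2167, -0.5600)

α = (-0.9214, 2.2167, -0.5600)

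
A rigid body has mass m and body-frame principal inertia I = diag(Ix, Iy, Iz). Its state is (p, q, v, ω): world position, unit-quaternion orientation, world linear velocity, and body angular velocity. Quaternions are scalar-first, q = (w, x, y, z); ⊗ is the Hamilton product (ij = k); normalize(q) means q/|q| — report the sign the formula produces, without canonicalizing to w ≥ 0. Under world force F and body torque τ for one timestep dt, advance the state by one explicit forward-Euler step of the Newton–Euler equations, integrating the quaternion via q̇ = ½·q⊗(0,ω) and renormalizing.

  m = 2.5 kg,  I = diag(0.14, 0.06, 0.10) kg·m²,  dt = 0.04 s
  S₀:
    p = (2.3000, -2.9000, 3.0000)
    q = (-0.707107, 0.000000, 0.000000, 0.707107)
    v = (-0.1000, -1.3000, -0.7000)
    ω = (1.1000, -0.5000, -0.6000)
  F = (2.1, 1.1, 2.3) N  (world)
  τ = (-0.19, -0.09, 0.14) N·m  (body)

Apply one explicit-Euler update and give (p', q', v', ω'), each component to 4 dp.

p' = (2.2960, -2.9520, 2.9720)
q' = (-0.6984, -0.0085, 0.0226, 0.7153)
v' = (-0.0664, -1.2824, -0.6632)
ω' = (1.0423, -0.5424, -0.5616)

angular accel α = (-1.4429, -1.0600, 0.9600)
ω + α·dt = (1.0423, -0.5424, -0.5616)
q⊗(0,ω) = (0.4242642, -0.4242642, 1.1313712, 0.4242642)
q' = normalize(q + ½dt·q⊗(0,ω)) = (-0.6984, -0.0085, 0.0226, 0.7153)
new position p' = (2.2960, -2.9520, 2.9720)
v' = v + a·dt = (-0.0664, -1.2824, -0.6632)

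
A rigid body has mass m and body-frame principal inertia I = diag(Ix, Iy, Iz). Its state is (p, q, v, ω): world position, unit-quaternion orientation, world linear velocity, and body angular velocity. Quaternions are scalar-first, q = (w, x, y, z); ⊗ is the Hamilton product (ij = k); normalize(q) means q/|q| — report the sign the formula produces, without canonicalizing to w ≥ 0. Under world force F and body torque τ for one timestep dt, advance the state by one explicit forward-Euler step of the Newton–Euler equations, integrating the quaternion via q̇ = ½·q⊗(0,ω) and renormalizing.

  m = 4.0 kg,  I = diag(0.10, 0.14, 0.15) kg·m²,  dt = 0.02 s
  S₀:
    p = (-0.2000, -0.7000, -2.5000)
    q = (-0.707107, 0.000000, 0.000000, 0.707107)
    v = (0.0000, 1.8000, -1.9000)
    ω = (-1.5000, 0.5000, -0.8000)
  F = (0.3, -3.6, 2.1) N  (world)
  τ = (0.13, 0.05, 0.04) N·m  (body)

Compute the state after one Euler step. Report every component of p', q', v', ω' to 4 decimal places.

a = (0.0750, -0.9000, 0.5250)
p' = p + v·dt = (-0.2000, -0.6640, -2.5380)
v + (F/m)dt = (0.0015, 1.7820, -1.8895)
precession coupling ω×(Iω) = (-0.0040, -0.0600, -0.0300)
(τ − ω×Iω)/I = (1.3400, 0.7857, 0.4667)
ω + α·dt = (-1.4732, 0.5157, -0.7907)
Hamilton product q⊗(0,ω) = (0.5656856, 0.7071070, -1.4142140, 0.5656856)
q' = normalize(q + ½dt·q⊗(0,ω)) = (-0.7013, 0.0071, -0.0141, 0.7127)

p' = (-0.2000, -0.6640, -2.5380)
q' = (-0.7013, 0.0071, -0.0141, 0.7127)
v' = (0.0015, 1.7820, -1.8895)
ω' = (-1.4732, 0.5157, -0.7907)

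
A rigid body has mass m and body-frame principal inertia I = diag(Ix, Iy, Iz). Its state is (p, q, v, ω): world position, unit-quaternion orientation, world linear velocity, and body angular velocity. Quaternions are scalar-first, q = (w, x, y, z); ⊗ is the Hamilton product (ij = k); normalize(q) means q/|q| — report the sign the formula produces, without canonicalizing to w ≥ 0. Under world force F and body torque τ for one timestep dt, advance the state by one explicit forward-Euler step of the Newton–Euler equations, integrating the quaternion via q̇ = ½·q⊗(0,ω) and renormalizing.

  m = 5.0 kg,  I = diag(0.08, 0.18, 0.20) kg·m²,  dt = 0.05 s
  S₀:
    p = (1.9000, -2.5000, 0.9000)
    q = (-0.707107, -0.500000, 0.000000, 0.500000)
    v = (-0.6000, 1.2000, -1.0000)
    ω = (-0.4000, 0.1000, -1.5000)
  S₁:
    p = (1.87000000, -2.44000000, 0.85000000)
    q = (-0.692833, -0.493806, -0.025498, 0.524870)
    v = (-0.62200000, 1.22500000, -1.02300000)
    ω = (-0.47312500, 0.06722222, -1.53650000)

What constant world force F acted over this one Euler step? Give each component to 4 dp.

v₁ − v₀ = (-0.02200000, 0.02500000, -0.02300000)
m·(v₁−v₀)/dt = (-2.2000, 2.5000, -2.3000)

F = (-2.2000, 2.5000, -2.3000)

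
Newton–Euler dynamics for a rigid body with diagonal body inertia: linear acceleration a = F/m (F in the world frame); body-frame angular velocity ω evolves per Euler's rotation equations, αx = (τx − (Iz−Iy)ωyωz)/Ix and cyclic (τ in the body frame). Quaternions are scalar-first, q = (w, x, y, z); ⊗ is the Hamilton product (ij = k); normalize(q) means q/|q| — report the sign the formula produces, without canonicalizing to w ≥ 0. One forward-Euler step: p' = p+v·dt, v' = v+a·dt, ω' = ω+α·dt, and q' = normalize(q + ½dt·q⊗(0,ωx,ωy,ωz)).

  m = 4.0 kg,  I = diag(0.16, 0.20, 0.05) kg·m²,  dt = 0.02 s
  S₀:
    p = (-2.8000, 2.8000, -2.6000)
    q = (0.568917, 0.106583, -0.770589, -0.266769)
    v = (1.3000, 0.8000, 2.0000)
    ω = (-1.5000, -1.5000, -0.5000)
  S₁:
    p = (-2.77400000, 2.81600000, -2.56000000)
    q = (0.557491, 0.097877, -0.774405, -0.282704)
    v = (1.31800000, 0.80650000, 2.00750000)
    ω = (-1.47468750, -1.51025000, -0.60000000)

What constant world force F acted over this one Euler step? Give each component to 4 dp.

Δv = v₁−v₀ = (0.01800000, 0.00650000, 0.00750000)
m·(v₁−v₀)/dt = (3.6000, 1.3000, 1.5000)

F = (3.6000, 1.3000, 1.5000)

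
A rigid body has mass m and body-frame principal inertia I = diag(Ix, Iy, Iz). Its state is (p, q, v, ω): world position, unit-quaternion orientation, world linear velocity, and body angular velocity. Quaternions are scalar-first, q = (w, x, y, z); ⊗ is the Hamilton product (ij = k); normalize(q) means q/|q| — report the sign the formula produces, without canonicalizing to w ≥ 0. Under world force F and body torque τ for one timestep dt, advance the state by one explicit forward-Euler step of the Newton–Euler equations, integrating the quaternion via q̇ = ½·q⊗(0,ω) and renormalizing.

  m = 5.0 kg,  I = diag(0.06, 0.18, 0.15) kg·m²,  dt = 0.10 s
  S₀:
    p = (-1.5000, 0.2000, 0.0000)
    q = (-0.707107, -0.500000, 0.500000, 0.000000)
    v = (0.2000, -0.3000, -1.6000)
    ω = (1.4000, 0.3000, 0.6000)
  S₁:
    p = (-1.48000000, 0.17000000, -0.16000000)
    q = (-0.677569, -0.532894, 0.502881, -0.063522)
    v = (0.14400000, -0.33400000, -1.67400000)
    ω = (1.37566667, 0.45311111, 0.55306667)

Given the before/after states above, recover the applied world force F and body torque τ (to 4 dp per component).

F = (-2.8000, -1.7000, -3.7000)
τ = (-0.0200, 0.2000, -0.0200)

ω₁ − ω₀ = (-0.02433333, 0.15311111, -0.04693333)
I·α + gyro = (-0.0200, 0.2000, -0.0200)
v₁ − v₀ = (-0.05600000, -0.03400000, -0.07400000)
applied force F = (-2.8000, -1.7000, -3.7000)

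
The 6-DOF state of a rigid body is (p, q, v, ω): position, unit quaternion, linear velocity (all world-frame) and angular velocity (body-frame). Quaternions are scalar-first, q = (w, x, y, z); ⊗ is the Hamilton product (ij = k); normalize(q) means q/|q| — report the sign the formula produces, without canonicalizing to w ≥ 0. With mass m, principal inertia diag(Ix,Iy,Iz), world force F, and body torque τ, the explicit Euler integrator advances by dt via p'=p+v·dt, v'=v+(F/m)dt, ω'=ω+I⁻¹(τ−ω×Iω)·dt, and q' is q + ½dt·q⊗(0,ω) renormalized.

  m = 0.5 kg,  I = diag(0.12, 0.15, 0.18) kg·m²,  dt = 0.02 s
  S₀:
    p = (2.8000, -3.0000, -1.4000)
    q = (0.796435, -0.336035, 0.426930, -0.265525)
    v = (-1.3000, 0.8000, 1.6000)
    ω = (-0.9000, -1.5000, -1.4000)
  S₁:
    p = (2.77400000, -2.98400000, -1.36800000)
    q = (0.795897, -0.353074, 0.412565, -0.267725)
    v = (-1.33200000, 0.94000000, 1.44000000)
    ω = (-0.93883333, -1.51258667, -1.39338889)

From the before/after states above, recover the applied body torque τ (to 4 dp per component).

τ = (-0.1700, -0.1700, 0.1000)

ω₁ − ω₀ = (-0.03883333, -0.01258667, 0.00661111)
precession coupling = (0.0630, -0.0756, 0.0405)
τ = I·(Δω/dt) + ω₀×(Iω₀) = (-0.1700, -0.1700, 0.1000)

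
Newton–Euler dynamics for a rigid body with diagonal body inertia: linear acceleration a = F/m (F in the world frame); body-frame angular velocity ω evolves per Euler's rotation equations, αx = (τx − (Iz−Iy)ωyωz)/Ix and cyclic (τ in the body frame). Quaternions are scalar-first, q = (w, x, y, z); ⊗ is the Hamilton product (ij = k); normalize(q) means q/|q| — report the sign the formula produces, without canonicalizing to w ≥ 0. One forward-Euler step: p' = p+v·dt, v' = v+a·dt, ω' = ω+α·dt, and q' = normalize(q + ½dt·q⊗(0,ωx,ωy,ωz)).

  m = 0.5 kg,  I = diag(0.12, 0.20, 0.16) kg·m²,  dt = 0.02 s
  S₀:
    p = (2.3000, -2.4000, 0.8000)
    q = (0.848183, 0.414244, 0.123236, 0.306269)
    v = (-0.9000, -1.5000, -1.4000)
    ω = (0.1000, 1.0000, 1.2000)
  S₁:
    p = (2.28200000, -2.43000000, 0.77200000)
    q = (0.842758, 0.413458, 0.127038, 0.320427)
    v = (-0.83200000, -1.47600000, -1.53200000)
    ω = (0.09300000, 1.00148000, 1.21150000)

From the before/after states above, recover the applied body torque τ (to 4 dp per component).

Δω = ω₁−ω₀ = (-0.00700000, 0.00148000, 0.01150000)
I·α + gyro = (-0.0900, 0.0100, 0.1000)

τ = (-0.0900, 0.0100, 0.1000)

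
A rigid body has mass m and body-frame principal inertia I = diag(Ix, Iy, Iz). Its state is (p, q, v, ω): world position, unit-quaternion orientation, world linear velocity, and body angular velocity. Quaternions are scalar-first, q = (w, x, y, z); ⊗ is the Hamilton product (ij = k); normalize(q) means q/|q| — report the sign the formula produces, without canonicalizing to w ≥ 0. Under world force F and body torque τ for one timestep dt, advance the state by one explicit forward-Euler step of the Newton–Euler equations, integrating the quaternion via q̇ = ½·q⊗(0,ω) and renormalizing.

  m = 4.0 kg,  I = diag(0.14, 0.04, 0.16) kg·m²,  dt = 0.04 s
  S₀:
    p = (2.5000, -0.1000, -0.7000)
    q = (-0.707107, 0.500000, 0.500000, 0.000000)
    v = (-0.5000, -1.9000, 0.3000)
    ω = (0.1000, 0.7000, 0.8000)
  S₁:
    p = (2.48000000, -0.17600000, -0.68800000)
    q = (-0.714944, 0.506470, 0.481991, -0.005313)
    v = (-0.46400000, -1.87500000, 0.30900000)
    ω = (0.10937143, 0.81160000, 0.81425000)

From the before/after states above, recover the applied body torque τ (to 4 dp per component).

ω₁ − ω₀ = (0.00937143, 0.11160000, 0.01425000)
τ = I·(Δω/dt) + ω₀×(Iω₀) = (0.1000, 0.1100, 0.0500)

τ = (0.1000, 0.1100, 0.0500)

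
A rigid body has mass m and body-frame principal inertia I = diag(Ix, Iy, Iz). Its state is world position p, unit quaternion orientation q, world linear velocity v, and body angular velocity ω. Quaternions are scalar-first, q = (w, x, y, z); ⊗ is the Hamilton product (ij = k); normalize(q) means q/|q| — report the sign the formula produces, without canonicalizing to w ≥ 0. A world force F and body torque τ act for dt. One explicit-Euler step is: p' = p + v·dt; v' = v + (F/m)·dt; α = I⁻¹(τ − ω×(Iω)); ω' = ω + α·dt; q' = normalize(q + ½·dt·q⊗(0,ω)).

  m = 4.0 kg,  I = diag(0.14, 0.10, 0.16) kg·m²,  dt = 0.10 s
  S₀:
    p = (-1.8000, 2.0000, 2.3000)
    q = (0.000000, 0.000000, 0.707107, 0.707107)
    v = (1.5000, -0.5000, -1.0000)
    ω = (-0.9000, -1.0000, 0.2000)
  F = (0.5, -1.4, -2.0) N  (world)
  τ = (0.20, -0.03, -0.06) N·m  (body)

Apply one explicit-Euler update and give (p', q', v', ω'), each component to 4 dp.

p' = (-1.6500, 1.9500, 2.2000)
q' = (0.0282, 0.0423, 0.6737, 0.7372)
v' = (1.5125, -0.5350, -1.0500)
ω' = (-0.7486, -1.0336, 0.1850)

linear accel F/m = (0.1250, -0.3500, -0.5000)
new position p' = (-1.6500, 1.9500, 2.2000)
v + (F/m)dt = (1.5125, -0.5350, -1.0500)
precession coupling ω×(Iω) = (-0.0120, 0.0036, -0.0360)
angular accel α = (1.5143, -0.3360, -0.1500)
ω + α·dt = (-0.7486, -1.0336, 0.1850)
2q̇ = q⊗(0,ω) = (0.5656856, 0.8485284, -0.6363963, 0.6363963)
q + ½dt·q⊗(0,ω), renormalized = (0.0282, 0.0423, 0.6737, 0.7372)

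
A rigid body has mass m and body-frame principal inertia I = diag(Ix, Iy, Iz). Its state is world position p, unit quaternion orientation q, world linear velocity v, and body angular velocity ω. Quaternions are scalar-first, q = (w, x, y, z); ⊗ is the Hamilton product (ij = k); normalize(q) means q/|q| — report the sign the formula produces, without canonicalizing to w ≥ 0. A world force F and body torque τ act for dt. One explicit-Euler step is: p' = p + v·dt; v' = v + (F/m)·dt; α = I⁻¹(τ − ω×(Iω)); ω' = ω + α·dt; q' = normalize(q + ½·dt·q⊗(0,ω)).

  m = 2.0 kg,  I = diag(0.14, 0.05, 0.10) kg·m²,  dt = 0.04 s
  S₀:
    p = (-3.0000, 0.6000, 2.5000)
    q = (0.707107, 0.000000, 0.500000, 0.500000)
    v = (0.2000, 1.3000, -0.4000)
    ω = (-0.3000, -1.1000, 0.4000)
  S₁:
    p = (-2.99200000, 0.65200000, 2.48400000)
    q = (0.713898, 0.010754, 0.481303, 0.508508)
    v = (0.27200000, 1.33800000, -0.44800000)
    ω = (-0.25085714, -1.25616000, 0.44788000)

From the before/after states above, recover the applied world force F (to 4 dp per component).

v₁ − v₀ = (0.07200000, 0.03800000, -0.04800000)
m·(v₁−v₀)/dt = (3.6000, 1.9000, -2.4000)

F = (3.6000, 1.9000, -2.4000)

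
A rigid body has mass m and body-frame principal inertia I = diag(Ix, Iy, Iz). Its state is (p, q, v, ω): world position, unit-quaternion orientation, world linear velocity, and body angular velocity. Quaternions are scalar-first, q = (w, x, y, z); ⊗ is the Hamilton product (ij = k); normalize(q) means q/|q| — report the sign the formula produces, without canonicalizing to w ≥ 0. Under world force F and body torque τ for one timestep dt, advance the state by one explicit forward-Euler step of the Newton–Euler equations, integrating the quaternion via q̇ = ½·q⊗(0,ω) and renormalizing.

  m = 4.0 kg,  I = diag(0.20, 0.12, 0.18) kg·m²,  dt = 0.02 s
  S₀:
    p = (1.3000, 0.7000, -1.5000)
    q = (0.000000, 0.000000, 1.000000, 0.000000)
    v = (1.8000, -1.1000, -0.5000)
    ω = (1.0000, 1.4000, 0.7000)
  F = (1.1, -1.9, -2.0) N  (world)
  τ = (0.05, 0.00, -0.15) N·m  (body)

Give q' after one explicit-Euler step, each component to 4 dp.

q' = (-0.0140, 0.0070, 0.9998, -0.0100)

q⊗(0,ω) = (-1.4000000, 0.7000000, 0.0000000, -1.0000000)
q' = normalize(q + ½dt·q⊗(0,ω)) = (-0.0140, 0.0070, 0.9998, -0.0100)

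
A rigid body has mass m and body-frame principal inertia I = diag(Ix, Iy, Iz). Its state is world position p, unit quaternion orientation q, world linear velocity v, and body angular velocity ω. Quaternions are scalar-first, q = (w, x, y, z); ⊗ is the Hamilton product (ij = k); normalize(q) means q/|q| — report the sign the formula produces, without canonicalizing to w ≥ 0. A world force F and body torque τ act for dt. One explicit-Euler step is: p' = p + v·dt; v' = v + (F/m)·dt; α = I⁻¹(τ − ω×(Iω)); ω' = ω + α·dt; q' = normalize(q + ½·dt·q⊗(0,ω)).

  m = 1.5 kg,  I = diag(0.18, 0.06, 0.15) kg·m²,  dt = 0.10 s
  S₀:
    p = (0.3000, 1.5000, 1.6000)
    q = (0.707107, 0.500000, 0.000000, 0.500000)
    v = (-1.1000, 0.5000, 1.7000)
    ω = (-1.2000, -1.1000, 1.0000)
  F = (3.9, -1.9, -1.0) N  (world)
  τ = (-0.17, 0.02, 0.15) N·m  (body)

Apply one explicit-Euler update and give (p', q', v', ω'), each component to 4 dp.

(τ − ω×Iω)/I = (-0.3944, 0.9333, 2.0560)
new body rate ω' = (-1.2394, -1.0067, 1.2056)
2q̇ = q⊗(0,ω) = (0.1000000, -0.2985284, -1.8778177, 0.1571070)
q' = normalize(q + ½dt·q⊗(0,ω)) = (0.7089, 0.4829, -0.0935, 0.5056)
linear accel F/m = (2.6000, -1.2667, -0.6667)
p' = p + v·dt = (0.1900, 1.5500, 1.7700)
v' = v + a·dt = (-0.8400, 0.3733, 1.6333)

p' = (0.1900, 1.5500, 1.7700)
q' = (0.7089, 0.4829, -0.0935, 0.5056)
v' = (-0.8400, 0.3733, 1.6333)
ω' = (-1.2394, -1.0067, 1.2056)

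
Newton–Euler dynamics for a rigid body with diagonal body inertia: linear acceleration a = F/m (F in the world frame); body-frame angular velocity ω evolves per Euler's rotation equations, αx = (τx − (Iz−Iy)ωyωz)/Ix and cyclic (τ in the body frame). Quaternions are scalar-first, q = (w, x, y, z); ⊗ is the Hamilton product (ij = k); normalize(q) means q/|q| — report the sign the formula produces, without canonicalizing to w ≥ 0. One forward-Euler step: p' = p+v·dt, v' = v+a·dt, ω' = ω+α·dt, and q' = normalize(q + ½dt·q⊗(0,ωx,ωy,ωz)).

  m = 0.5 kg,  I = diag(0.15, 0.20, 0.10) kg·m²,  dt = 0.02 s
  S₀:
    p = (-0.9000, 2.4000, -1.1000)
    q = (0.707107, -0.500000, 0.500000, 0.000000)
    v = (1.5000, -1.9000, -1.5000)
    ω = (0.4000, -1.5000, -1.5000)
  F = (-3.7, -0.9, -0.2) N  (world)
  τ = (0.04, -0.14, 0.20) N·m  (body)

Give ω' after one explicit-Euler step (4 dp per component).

precession coupling ω×(Iω) = (-0.2250, -0.0300, -0.0300)
α = I⁻¹(τ − ω×Iω) = (1.7667, -0.5500, 2.3000)
ω' = ω + α·dt = (0.4353, -1.5110, -1.4540)

ω' = (0.4353, -1.5110, -1.4540)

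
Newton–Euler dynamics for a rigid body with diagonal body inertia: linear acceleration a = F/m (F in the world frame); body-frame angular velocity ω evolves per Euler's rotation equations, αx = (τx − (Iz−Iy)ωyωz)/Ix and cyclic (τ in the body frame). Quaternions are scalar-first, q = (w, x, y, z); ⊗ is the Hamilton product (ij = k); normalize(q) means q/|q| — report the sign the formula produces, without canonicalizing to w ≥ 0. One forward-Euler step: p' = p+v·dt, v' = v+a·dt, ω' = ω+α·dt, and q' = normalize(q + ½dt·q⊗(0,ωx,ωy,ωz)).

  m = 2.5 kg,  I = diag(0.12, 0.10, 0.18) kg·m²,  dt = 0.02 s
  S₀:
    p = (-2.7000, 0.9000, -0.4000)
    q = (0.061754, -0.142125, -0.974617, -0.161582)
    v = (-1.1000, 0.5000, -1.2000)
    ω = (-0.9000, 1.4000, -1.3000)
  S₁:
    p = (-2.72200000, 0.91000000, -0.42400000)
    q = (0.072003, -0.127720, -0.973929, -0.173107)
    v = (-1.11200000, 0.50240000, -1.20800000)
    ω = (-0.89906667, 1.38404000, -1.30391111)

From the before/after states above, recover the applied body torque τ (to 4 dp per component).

Δω = ω₁−ω₀ = (0.00093333, -0.01596000, -0.00391111)
I·α + gyro = (-0.1400, -0.1500, -0.0100)

τ = (-0.1400, -0.1500, -0.0100)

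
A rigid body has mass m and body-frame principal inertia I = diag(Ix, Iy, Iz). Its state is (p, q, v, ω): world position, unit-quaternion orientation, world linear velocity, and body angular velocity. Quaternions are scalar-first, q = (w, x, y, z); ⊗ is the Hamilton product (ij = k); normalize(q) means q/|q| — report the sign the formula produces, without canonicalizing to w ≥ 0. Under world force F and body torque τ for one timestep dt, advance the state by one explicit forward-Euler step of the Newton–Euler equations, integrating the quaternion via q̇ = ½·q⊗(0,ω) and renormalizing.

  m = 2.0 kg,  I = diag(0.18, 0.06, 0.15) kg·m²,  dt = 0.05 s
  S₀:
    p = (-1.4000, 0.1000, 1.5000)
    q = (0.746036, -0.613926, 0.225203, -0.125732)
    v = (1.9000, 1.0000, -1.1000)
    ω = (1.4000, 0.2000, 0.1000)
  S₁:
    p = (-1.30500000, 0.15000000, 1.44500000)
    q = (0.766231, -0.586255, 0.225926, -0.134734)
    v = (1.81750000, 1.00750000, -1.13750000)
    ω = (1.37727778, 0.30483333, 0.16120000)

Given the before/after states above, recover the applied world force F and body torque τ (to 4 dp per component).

F = (-3.3000, 0.3000, -1.5000)
τ = (-0.0800, 0.1300, 0.1500)

v₁ − v₀ = (-0.08250000, 0.00750000, -0.03750000)
applied force F = (-3.3000, 0.3000, -1.5000)
Δω = ω₁−ω₀ = (-0.02272222, 0.10483333, 0.06120000)
gyro term ω₀×Iω₀ = (0.0018, 0.0042, -0.0336)
I·α + gyro = (-0.0800, 0.1300, 0.1500)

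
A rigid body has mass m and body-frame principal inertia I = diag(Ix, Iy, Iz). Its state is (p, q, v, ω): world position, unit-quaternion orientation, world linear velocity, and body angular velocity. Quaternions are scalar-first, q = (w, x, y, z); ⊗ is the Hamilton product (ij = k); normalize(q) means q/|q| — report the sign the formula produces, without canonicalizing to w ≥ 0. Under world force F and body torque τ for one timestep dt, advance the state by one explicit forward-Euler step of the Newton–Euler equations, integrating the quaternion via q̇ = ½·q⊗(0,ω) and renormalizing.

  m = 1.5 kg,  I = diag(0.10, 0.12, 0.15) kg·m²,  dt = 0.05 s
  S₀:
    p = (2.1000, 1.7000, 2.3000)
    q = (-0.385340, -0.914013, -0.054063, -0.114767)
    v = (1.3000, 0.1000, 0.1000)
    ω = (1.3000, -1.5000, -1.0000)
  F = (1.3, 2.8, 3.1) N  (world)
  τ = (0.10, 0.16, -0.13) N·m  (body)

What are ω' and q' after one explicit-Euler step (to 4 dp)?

(τ − ω×Iω)/I = (0.5500, 0.7917, -0.6067)
new body rate ω' = (1.3275, -1.4604, -1.0303)
2q̇ = q⊗(0,ω) = (0.9923554, -0.6190295, -0.4852001, 1.8266414)
updated quaternion q' = (-0.3600, -0.9281, -0.0661, -0.0690)

ω' = (1.3275, -1.4604, -1.0303)
q' = (-0.3600, -0.9281, -0.0661, -0.0690)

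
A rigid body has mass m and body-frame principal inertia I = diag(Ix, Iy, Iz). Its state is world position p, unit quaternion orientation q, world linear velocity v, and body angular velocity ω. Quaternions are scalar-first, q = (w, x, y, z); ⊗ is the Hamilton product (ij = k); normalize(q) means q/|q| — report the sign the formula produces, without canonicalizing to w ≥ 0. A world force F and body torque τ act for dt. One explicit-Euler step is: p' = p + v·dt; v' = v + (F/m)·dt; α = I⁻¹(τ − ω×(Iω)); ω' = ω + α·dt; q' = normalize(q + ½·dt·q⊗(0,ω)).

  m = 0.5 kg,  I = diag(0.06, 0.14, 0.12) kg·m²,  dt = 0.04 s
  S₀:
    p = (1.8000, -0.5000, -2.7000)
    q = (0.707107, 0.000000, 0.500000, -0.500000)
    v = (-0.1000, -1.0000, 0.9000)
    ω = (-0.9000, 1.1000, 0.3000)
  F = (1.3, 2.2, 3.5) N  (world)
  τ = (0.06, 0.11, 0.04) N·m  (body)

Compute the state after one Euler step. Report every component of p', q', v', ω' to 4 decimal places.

a = F/m = (2.6000, 4.4000, 7.0000)
p + v·dt = (1.7960, -0.5400, -2.6640)
v + (F/m)dt = (0.0040, -0.8240, 1.1800)
(τ − ω×Iω)/I = (1.1100, 0.6700, 0.9933)
new body rate ω' = (-0.8556, 1.1268, 0.3397)
2q̇ = q⊗(0,ω) = (-0.4000000, 0.0636037, 1.2278177, 0.6621321)
q + ½dt·q⊗(0,ω), renormalized = (0.6988, 0.0013, 0.5243, -0.4866)

p' = (1.7960, -0.5400, -2.6640)
q' = (0.6988, 0.0013, 0.5243, -0.4866)
v' = (0.0040, -0.8240, 1.1800)
ω' = (-0.8556, 1.1268, 0.3397)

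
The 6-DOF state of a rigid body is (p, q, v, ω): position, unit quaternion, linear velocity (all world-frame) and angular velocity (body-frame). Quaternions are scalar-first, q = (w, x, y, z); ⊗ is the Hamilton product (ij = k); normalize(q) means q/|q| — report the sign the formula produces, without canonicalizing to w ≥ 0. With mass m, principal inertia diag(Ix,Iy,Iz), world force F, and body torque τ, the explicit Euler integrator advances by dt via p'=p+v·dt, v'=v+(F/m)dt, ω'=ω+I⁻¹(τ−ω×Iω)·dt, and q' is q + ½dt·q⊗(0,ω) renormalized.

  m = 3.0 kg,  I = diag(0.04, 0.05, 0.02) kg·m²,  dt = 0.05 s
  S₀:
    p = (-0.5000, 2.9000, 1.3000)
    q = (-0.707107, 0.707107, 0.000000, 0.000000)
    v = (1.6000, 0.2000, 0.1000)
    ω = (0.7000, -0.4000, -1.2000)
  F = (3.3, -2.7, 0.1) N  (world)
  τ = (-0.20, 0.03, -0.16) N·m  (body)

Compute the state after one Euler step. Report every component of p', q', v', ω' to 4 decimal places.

p' = (-0.4200, 2.9100, 1.3050)
q' = (-0.7190, 0.6943, 0.0283, 0.0141)
v' = (1.6550, 0.1550, 0.1017)
ω' = (0.4680, -0.3532, -1.5930)

gyro term ω×Iω = (-0.0144, -0.0168, -0.0028)
(τ − ω×Iω)/I = (-4.6400, 0.9360, -7.8600)
ω' = ω + α·dt = (0.4680, -0.3532, -1.5930)
2q̇ = q⊗(0,ω) = (-0.4949749, -0.4949749, 1.1313712, 0.5656856)
q + ½dt·q⊗(0,ω), renormalized = (-0.7190, 0.6943, 0.0283, 0.0141)
a = F/m = (1.1000, -0.9000, 0.0333)
p + v·dt = (-0.4200, 2.9100, 1.3050)
v' = v + a·dt = (1.6550, 0.1550, 0.1017)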